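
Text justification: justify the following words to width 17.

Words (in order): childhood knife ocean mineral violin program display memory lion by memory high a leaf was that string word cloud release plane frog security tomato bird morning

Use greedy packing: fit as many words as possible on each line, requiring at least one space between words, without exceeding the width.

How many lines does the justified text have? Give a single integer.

Line 1: ['childhood', 'knife'] (min_width=15, slack=2)
Line 2: ['ocean', 'mineral'] (min_width=13, slack=4)
Line 3: ['violin', 'program'] (min_width=14, slack=3)
Line 4: ['display', 'memory'] (min_width=14, slack=3)
Line 5: ['lion', 'by', 'memory'] (min_width=14, slack=3)
Line 6: ['high', 'a', 'leaf', 'was'] (min_width=15, slack=2)
Line 7: ['that', 'string', 'word'] (min_width=16, slack=1)
Line 8: ['cloud', 'release'] (min_width=13, slack=4)
Line 9: ['plane', 'frog'] (min_width=10, slack=7)
Line 10: ['security', 'tomato'] (min_width=15, slack=2)
Line 11: ['bird', 'morning'] (min_width=12, slack=5)
Total lines: 11

Answer: 11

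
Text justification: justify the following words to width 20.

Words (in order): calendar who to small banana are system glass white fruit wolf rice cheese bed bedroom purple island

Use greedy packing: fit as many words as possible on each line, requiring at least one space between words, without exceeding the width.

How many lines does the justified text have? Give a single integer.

Line 1: ['calendar', 'who', 'to'] (min_width=15, slack=5)
Line 2: ['small', 'banana', 'are'] (min_width=16, slack=4)
Line 3: ['system', 'glass', 'white'] (min_width=18, slack=2)
Line 4: ['fruit', 'wolf', 'rice'] (min_width=15, slack=5)
Line 5: ['cheese', 'bed', 'bedroom'] (min_width=18, slack=2)
Line 6: ['purple', 'island'] (min_width=13, slack=7)
Total lines: 6

Answer: 6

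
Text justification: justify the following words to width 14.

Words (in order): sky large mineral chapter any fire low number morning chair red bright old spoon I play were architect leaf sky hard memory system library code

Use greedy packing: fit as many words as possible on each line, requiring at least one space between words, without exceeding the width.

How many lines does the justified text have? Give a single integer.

Line 1: ['sky', 'large'] (min_width=9, slack=5)
Line 2: ['mineral'] (min_width=7, slack=7)
Line 3: ['chapter', 'any'] (min_width=11, slack=3)
Line 4: ['fire', 'low'] (min_width=8, slack=6)
Line 5: ['number', 'morning'] (min_width=14, slack=0)
Line 6: ['chair', 'red'] (min_width=9, slack=5)
Line 7: ['bright', 'old'] (min_width=10, slack=4)
Line 8: ['spoon', 'I', 'play'] (min_width=12, slack=2)
Line 9: ['were', 'architect'] (min_width=14, slack=0)
Line 10: ['leaf', 'sky', 'hard'] (min_width=13, slack=1)
Line 11: ['memory', 'system'] (min_width=13, slack=1)
Line 12: ['library', 'code'] (min_width=12, slack=2)
Total lines: 12

Answer: 12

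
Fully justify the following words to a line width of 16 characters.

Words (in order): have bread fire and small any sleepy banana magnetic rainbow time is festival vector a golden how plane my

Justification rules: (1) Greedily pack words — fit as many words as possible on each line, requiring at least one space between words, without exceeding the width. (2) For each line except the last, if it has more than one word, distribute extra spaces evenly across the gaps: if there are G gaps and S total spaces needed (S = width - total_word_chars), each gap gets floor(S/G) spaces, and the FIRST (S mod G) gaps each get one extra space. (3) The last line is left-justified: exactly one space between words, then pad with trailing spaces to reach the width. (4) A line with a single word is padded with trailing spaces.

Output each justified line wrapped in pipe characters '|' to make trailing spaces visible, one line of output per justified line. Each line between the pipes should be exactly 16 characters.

Line 1: ['have', 'bread', 'fire'] (min_width=15, slack=1)
Line 2: ['and', 'small', 'any'] (min_width=13, slack=3)
Line 3: ['sleepy', 'banana'] (min_width=13, slack=3)
Line 4: ['magnetic', 'rainbow'] (min_width=16, slack=0)
Line 5: ['time', 'is', 'festival'] (min_width=16, slack=0)
Line 6: ['vector', 'a', 'golden'] (min_width=15, slack=1)
Line 7: ['how', 'plane', 'my'] (min_width=12, slack=4)

Answer: |have  bread fire|
|and   small  any|
|sleepy    banana|
|magnetic rainbow|
|time is festival|
|vector  a golden|
|how plane my    |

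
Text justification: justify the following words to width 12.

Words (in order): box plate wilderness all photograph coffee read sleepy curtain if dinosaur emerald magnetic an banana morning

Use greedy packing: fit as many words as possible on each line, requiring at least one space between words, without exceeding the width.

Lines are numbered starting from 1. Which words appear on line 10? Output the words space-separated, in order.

Line 1: ['box', 'plate'] (min_width=9, slack=3)
Line 2: ['wilderness'] (min_width=10, slack=2)
Line 3: ['all'] (min_width=3, slack=9)
Line 4: ['photograph'] (min_width=10, slack=2)
Line 5: ['coffee', 'read'] (min_width=11, slack=1)
Line 6: ['sleepy'] (min_width=6, slack=6)
Line 7: ['curtain', 'if'] (min_width=10, slack=2)
Line 8: ['dinosaur'] (min_width=8, slack=4)
Line 9: ['emerald'] (min_width=7, slack=5)
Line 10: ['magnetic', 'an'] (min_width=11, slack=1)
Line 11: ['banana'] (min_width=6, slack=6)
Line 12: ['morning'] (min_width=7, slack=5)

Answer: magnetic an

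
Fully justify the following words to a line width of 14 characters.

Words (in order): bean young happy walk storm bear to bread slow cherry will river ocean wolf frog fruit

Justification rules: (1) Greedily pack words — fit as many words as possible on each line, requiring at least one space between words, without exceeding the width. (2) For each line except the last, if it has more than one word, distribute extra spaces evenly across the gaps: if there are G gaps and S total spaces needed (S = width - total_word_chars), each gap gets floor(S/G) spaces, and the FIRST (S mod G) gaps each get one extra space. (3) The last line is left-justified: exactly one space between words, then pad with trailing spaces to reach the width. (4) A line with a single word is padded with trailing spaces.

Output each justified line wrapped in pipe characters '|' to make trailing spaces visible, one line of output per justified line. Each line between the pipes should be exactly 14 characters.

Line 1: ['bean', 'young'] (min_width=10, slack=4)
Line 2: ['happy', 'walk'] (min_width=10, slack=4)
Line 3: ['storm', 'bear', 'to'] (min_width=13, slack=1)
Line 4: ['bread', 'slow'] (min_width=10, slack=4)
Line 5: ['cherry', 'will'] (min_width=11, slack=3)
Line 6: ['river', 'ocean'] (min_width=11, slack=3)
Line 7: ['wolf', 'frog'] (min_width=9, slack=5)
Line 8: ['fruit'] (min_width=5, slack=9)

Answer: |bean     young|
|happy     walk|
|storm  bear to|
|bread     slow|
|cherry    will|
|river    ocean|
|wolf      frog|
|fruit         |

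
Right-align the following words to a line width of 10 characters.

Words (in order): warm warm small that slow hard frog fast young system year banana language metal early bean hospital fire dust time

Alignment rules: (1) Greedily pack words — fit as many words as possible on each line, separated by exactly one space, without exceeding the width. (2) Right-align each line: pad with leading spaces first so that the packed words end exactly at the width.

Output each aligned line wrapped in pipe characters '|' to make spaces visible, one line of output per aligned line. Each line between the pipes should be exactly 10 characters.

Line 1: ['warm', 'warm'] (min_width=9, slack=1)
Line 2: ['small', 'that'] (min_width=10, slack=0)
Line 3: ['slow', 'hard'] (min_width=9, slack=1)
Line 4: ['frog', 'fast'] (min_width=9, slack=1)
Line 5: ['young'] (min_width=5, slack=5)
Line 6: ['system'] (min_width=6, slack=4)
Line 7: ['year'] (min_width=4, slack=6)
Line 8: ['banana'] (min_width=6, slack=4)
Line 9: ['language'] (min_width=8, slack=2)
Line 10: ['metal'] (min_width=5, slack=5)
Line 11: ['early', 'bean'] (min_width=10, slack=0)
Line 12: ['hospital'] (min_width=8, slack=2)
Line 13: ['fire', 'dust'] (min_width=9, slack=1)
Line 14: ['time'] (min_width=4, slack=6)

Answer: | warm warm|
|small that|
| slow hard|
| frog fast|
|     young|
|    system|
|      year|
|    banana|
|  language|
|     metal|
|early bean|
|  hospital|
| fire dust|
|      time|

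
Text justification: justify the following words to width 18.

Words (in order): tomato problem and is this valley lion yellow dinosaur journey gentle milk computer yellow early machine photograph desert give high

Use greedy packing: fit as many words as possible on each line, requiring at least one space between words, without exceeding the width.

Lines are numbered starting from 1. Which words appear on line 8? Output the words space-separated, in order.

Answer: photograph desert

Derivation:
Line 1: ['tomato', 'problem', 'and'] (min_width=18, slack=0)
Line 2: ['is', 'this', 'valley'] (min_width=14, slack=4)
Line 3: ['lion', 'yellow'] (min_width=11, slack=7)
Line 4: ['dinosaur', 'journey'] (min_width=16, slack=2)
Line 5: ['gentle', 'milk'] (min_width=11, slack=7)
Line 6: ['computer', 'yellow'] (min_width=15, slack=3)
Line 7: ['early', 'machine'] (min_width=13, slack=5)
Line 8: ['photograph', 'desert'] (min_width=17, slack=1)
Line 9: ['give', 'high'] (min_width=9, slack=9)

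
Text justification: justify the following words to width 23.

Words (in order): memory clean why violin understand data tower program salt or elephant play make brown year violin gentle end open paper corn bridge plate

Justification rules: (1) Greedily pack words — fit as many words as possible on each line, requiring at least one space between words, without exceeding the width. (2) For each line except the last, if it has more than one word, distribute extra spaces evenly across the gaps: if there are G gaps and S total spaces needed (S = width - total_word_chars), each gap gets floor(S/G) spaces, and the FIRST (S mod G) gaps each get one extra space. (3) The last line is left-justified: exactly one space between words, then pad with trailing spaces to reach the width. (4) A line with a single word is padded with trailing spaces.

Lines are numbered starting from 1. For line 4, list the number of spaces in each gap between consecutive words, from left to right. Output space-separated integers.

Line 1: ['memory', 'clean', 'why', 'violin'] (min_width=23, slack=0)
Line 2: ['understand', 'data', 'tower'] (min_width=21, slack=2)
Line 3: ['program', 'salt', 'or'] (min_width=15, slack=8)
Line 4: ['elephant', 'play', 'make'] (min_width=18, slack=5)
Line 5: ['brown', 'year', 'violin'] (min_width=17, slack=6)
Line 6: ['gentle', 'end', 'open', 'paper'] (min_width=21, slack=2)
Line 7: ['corn', 'bridge', 'plate'] (min_width=17, slack=6)

Answer: 4 3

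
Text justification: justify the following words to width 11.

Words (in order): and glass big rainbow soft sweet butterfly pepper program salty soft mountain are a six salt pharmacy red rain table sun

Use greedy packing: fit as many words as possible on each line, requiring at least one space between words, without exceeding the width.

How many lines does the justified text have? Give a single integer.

Answer: 13

Derivation:
Line 1: ['and', 'glass'] (min_width=9, slack=2)
Line 2: ['big', 'rainbow'] (min_width=11, slack=0)
Line 3: ['soft', 'sweet'] (min_width=10, slack=1)
Line 4: ['butterfly'] (min_width=9, slack=2)
Line 5: ['pepper'] (min_width=6, slack=5)
Line 6: ['program'] (min_width=7, slack=4)
Line 7: ['salty', 'soft'] (min_width=10, slack=1)
Line 8: ['mountain'] (min_width=8, slack=3)
Line 9: ['are', 'a', 'six'] (min_width=9, slack=2)
Line 10: ['salt'] (min_width=4, slack=7)
Line 11: ['pharmacy'] (min_width=8, slack=3)
Line 12: ['red', 'rain'] (min_width=8, slack=3)
Line 13: ['table', 'sun'] (min_width=9, slack=2)
Total lines: 13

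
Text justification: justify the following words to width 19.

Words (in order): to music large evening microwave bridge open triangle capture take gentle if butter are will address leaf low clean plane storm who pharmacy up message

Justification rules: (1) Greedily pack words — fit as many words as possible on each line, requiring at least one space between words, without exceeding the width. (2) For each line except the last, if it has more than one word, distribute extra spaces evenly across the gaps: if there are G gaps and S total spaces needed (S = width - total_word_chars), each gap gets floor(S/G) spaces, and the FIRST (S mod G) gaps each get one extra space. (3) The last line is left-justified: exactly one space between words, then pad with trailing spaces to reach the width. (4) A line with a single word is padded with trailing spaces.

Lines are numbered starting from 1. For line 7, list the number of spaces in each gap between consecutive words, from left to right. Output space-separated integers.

Answer: 3 2

Derivation:
Line 1: ['to', 'music', 'large'] (min_width=14, slack=5)
Line 2: ['evening', 'microwave'] (min_width=17, slack=2)
Line 3: ['bridge', 'open'] (min_width=11, slack=8)
Line 4: ['triangle', 'capture'] (min_width=16, slack=3)
Line 5: ['take', 'gentle', 'if'] (min_width=14, slack=5)
Line 6: ['butter', 'are', 'will'] (min_width=15, slack=4)
Line 7: ['address', 'leaf', 'low'] (min_width=16, slack=3)
Line 8: ['clean', 'plane', 'storm'] (min_width=17, slack=2)
Line 9: ['who', 'pharmacy', 'up'] (min_width=15, slack=4)
Line 10: ['message'] (min_width=7, slack=12)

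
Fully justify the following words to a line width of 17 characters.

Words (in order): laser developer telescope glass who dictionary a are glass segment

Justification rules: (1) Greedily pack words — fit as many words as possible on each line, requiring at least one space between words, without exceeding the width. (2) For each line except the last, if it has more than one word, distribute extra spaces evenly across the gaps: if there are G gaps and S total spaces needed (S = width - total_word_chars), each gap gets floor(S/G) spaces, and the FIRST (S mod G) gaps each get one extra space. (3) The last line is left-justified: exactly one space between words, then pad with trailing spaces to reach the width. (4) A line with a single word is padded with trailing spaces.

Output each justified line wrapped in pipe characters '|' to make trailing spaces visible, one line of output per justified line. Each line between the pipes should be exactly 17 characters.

Line 1: ['laser', 'developer'] (min_width=15, slack=2)
Line 2: ['telescope', 'glass'] (min_width=15, slack=2)
Line 3: ['who', 'dictionary', 'a'] (min_width=16, slack=1)
Line 4: ['are', 'glass', 'segment'] (min_width=17, slack=0)

Answer: |laser   developer|
|telescope   glass|
|who  dictionary a|
|are glass segment|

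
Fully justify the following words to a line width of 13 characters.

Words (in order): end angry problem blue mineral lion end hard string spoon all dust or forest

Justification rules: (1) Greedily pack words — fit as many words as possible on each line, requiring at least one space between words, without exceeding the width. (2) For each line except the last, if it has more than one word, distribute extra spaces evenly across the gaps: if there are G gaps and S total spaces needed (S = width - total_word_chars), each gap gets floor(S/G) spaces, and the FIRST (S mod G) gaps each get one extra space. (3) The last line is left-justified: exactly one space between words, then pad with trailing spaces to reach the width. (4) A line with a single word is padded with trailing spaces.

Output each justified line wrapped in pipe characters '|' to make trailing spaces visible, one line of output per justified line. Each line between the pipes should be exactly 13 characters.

Line 1: ['end', 'angry'] (min_width=9, slack=4)
Line 2: ['problem', 'blue'] (min_width=12, slack=1)
Line 3: ['mineral', 'lion'] (min_width=12, slack=1)
Line 4: ['end', 'hard'] (min_width=8, slack=5)
Line 5: ['string', 'spoon'] (min_width=12, slack=1)
Line 6: ['all', 'dust', 'or'] (min_width=11, slack=2)
Line 7: ['forest'] (min_width=6, slack=7)

Answer: |end     angry|
|problem  blue|
|mineral  lion|
|end      hard|
|string  spoon|
|all  dust  or|
|forest       |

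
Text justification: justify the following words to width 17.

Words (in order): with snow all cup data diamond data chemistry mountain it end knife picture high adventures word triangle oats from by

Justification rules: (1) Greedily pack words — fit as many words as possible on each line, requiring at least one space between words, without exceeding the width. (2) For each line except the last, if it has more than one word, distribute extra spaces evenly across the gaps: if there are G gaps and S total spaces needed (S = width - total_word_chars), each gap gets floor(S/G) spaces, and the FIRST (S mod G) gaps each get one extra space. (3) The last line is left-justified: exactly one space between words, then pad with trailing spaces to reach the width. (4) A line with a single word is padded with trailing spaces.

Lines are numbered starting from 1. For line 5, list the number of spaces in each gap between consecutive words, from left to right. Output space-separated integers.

Line 1: ['with', 'snow', 'all', 'cup'] (min_width=17, slack=0)
Line 2: ['data', 'diamond', 'data'] (min_width=17, slack=0)
Line 3: ['chemistry'] (min_width=9, slack=8)
Line 4: ['mountain', 'it', 'end'] (min_width=15, slack=2)
Line 5: ['knife', 'picture'] (min_width=13, slack=4)
Line 6: ['high', 'adventures'] (min_width=15, slack=2)
Line 7: ['word', 'triangle'] (min_width=13, slack=4)
Line 8: ['oats', 'from', 'by'] (min_width=12, slack=5)

Answer: 5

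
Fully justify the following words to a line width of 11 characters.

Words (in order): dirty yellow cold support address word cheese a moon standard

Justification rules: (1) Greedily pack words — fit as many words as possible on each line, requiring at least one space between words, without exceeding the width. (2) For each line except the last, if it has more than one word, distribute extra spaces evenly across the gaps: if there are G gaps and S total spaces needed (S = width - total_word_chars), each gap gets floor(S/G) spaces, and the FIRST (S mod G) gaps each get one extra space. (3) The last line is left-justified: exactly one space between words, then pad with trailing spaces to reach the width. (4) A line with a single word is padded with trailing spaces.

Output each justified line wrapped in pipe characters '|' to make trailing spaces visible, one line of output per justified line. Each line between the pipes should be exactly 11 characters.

Line 1: ['dirty'] (min_width=5, slack=6)
Line 2: ['yellow', 'cold'] (min_width=11, slack=0)
Line 3: ['support'] (min_width=7, slack=4)
Line 4: ['address'] (min_width=7, slack=4)
Line 5: ['word', 'cheese'] (min_width=11, slack=0)
Line 6: ['a', 'moon'] (min_width=6, slack=5)
Line 7: ['standard'] (min_width=8, slack=3)

Answer: |dirty      |
|yellow cold|
|support    |
|address    |
|word cheese|
|a      moon|
|standard   |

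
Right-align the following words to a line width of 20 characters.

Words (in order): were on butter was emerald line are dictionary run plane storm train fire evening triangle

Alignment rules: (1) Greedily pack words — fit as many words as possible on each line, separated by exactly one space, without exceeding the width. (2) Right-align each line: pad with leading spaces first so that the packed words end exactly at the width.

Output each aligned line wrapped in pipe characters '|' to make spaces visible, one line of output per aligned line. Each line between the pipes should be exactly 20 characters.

Answer: |  were on butter was|
|    emerald line are|
|dictionary run plane|
|    storm train fire|
|    evening triangle|

Derivation:
Line 1: ['were', 'on', 'butter', 'was'] (min_width=18, slack=2)
Line 2: ['emerald', 'line', 'are'] (min_width=16, slack=4)
Line 3: ['dictionary', 'run', 'plane'] (min_width=20, slack=0)
Line 4: ['storm', 'train', 'fire'] (min_width=16, slack=4)
Line 5: ['evening', 'triangle'] (min_width=16, slack=4)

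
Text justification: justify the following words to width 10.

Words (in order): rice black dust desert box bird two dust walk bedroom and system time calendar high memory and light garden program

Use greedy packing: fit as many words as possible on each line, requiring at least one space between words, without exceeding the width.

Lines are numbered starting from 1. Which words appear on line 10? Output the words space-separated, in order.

Line 1: ['rice', 'black'] (min_width=10, slack=0)
Line 2: ['dust'] (min_width=4, slack=6)
Line 3: ['desert', 'box'] (min_width=10, slack=0)
Line 4: ['bird', 'two'] (min_width=8, slack=2)
Line 5: ['dust', 'walk'] (min_width=9, slack=1)
Line 6: ['bedroom'] (min_width=7, slack=3)
Line 7: ['and', 'system'] (min_width=10, slack=0)
Line 8: ['time'] (min_width=4, slack=6)
Line 9: ['calendar'] (min_width=8, slack=2)
Line 10: ['high'] (min_width=4, slack=6)
Line 11: ['memory', 'and'] (min_width=10, slack=0)
Line 12: ['light'] (min_width=5, slack=5)
Line 13: ['garden'] (min_width=6, slack=4)
Line 14: ['program'] (min_width=7, slack=3)

Answer: high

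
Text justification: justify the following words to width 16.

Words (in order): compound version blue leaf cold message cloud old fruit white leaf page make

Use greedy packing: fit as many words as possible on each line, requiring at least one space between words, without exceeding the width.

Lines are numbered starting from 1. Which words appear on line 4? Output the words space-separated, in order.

Line 1: ['compound', 'version'] (min_width=16, slack=0)
Line 2: ['blue', 'leaf', 'cold'] (min_width=14, slack=2)
Line 3: ['message', 'cloud'] (min_width=13, slack=3)
Line 4: ['old', 'fruit', 'white'] (min_width=15, slack=1)
Line 5: ['leaf', 'page', 'make'] (min_width=14, slack=2)

Answer: old fruit white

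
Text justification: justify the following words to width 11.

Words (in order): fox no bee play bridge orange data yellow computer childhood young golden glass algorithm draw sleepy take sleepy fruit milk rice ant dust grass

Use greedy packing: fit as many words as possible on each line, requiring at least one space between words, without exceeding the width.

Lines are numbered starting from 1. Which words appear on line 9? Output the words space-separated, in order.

Line 1: ['fox', 'no', 'bee'] (min_width=10, slack=1)
Line 2: ['play', 'bridge'] (min_width=11, slack=0)
Line 3: ['orange', 'data'] (min_width=11, slack=0)
Line 4: ['yellow'] (min_width=6, slack=5)
Line 5: ['computer'] (min_width=8, slack=3)
Line 6: ['childhood'] (min_width=9, slack=2)
Line 7: ['young'] (min_width=5, slack=6)
Line 8: ['golden'] (min_width=6, slack=5)
Line 9: ['glass'] (min_width=5, slack=6)
Line 10: ['algorithm'] (min_width=9, slack=2)
Line 11: ['draw', 'sleepy'] (min_width=11, slack=0)
Line 12: ['take', 'sleepy'] (min_width=11, slack=0)
Line 13: ['fruit', 'milk'] (min_width=10, slack=1)
Line 14: ['rice', 'ant'] (min_width=8, slack=3)
Line 15: ['dust', 'grass'] (min_width=10, slack=1)

Answer: glass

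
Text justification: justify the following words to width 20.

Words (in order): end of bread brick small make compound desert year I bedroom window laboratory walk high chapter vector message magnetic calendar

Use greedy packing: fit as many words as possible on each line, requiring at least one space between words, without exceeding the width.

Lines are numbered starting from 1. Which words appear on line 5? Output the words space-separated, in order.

Line 1: ['end', 'of', 'bread', 'brick'] (min_width=18, slack=2)
Line 2: ['small', 'make', 'compound'] (min_width=19, slack=1)
Line 3: ['desert', 'year', 'I'] (min_width=13, slack=7)
Line 4: ['bedroom', 'window'] (min_width=14, slack=6)
Line 5: ['laboratory', 'walk', 'high'] (min_width=20, slack=0)
Line 6: ['chapter', 'vector'] (min_width=14, slack=6)
Line 7: ['message', 'magnetic'] (min_width=16, slack=4)
Line 8: ['calendar'] (min_width=8, slack=12)

Answer: laboratory walk high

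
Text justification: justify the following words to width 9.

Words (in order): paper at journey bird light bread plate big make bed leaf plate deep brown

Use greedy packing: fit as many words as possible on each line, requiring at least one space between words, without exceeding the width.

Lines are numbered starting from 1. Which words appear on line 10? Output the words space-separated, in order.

Line 1: ['paper', 'at'] (min_width=8, slack=1)
Line 2: ['journey'] (min_width=7, slack=2)
Line 3: ['bird'] (min_width=4, slack=5)
Line 4: ['light'] (min_width=5, slack=4)
Line 5: ['bread'] (min_width=5, slack=4)
Line 6: ['plate', 'big'] (min_width=9, slack=0)
Line 7: ['make', 'bed'] (min_width=8, slack=1)
Line 8: ['leaf'] (min_width=4, slack=5)
Line 9: ['plate'] (min_width=5, slack=4)
Line 10: ['deep'] (min_width=4, slack=5)
Line 11: ['brown'] (min_width=5, slack=4)

Answer: deep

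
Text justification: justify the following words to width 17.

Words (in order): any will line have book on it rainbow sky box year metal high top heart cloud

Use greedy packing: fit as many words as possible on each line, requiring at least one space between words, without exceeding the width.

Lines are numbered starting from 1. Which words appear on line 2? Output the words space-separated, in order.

Line 1: ['any', 'will', 'line'] (min_width=13, slack=4)
Line 2: ['have', 'book', 'on', 'it'] (min_width=15, slack=2)
Line 3: ['rainbow', 'sky', 'box'] (min_width=15, slack=2)
Line 4: ['year', 'metal', 'high'] (min_width=15, slack=2)
Line 5: ['top', 'heart', 'cloud'] (min_width=15, slack=2)

Answer: have book on it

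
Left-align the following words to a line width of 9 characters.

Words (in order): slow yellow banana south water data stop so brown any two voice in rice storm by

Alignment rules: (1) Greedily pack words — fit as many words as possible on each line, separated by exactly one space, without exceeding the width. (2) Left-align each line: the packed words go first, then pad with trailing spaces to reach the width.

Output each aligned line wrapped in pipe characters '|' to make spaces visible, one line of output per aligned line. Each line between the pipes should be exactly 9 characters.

Answer: |slow     |
|yellow   |
|banana   |
|south    |
|water    |
|data stop|
|so brown |
|any two  |
|voice in |
|rice     |
|storm by |

Derivation:
Line 1: ['slow'] (min_width=4, slack=5)
Line 2: ['yellow'] (min_width=6, slack=3)
Line 3: ['banana'] (min_width=6, slack=3)
Line 4: ['south'] (min_width=5, slack=4)
Line 5: ['water'] (min_width=5, slack=4)
Line 6: ['data', 'stop'] (min_width=9, slack=0)
Line 7: ['so', 'brown'] (min_width=8, slack=1)
Line 8: ['any', 'two'] (min_width=7, slack=2)
Line 9: ['voice', 'in'] (min_width=8, slack=1)
Line 10: ['rice'] (min_width=4, slack=5)
Line 11: ['storm', 'by'] (min_width=8, slack=1)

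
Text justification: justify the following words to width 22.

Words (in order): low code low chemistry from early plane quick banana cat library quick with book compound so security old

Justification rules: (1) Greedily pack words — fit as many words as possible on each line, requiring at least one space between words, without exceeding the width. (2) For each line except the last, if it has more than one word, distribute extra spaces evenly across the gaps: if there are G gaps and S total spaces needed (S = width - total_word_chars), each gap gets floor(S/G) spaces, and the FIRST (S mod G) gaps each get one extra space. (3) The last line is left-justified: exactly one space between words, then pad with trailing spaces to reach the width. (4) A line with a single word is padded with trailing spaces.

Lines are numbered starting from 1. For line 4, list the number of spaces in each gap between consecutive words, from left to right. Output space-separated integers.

Answer: 5 4

Derivation:
Line 1: ['low', 'code', 'low', 'chemistry'] (min_width=22, slack=0)
Line 2: ['from', 'early', 'plane', 'quick'] (min_width=22, slack=0)
Line 3: ['banana', 'cat', 'library'] (min_width=18, slack=4)
Line 4: ['quick', 'with', 'book'] (min_width=15, slack=7)
Line 5: ['compound', 'so', 'security'] (min_width=20, slack=2)
Line 6: ['old'] (min_width=3, slack=19)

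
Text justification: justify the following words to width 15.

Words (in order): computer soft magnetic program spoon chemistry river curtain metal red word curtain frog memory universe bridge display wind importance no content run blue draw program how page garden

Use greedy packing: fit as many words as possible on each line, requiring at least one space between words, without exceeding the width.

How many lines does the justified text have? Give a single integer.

Answer: 14

Derivation:
Line 1: ['computer', 'soft'] (min_width=13, slack=2)
Line 2: ['magnetic'] (min_width=8, slack=7)
Line 3: ['program', 'spoon'] (min_width=13, slack=2)
Line 4: ['chemistry', 'river'] (min_width=15, slack=0)
Line 5: ['curtain', 'metal'] (min_width=13, slack=2)
Line 6: ['red', 'word'] (min_width=8, slack=7)
Line 7: ['curtain', 'frog'] (min_width=12, slack=3)
Line 8: ['memory', 'universe'] (min_width=15, slack=0)
Line 9: ['bridge', 'display'] (min_width=14, slack=1)
Line 10: ['wind', 'importance'] (min_width=15, slack=0)
Line 11: ['no', 'content', 'run'] (min_width=14, slack=1)
Line 12: ['blue', 'draw'] (min_width=9, slack=6)
Line 13: ['program', 'how'] (min_width=11, slack=4)
Line 14: ['page', 'garden'] (min_width=11, slack=4)
Total lines: 14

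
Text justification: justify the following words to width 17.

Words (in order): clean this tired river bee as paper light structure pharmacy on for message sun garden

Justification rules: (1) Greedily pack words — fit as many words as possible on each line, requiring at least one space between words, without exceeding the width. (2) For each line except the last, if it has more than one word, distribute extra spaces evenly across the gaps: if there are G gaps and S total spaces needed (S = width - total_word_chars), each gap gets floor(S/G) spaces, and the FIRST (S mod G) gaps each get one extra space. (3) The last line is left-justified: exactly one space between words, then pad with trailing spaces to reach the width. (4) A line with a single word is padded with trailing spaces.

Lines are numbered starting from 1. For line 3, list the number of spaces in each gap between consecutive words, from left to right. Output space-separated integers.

Line 1: ['clean', 'this', 'tired'] (min_width=16, slack=1)
Line 2: ['river', 'bee', 'as'] (min_width=12, slack=5)
Line 3: ['paper', 'light'] (min_width=11, slack=6)
Line 4: ['structure'] (min_width=9, slack=8)
Line 5: ['pharmacy', 'on', 'for'] (min_width=15, slack=2)
Line 6: ['message', 'sun'] (min_width=11, slack=6)
Line 7: ['garden'] (min_width=6, slack=11)

Answer: 7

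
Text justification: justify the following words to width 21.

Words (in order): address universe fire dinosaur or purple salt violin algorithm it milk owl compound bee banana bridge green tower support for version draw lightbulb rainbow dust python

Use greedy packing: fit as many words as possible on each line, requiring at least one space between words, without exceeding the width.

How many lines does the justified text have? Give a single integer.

Line 1: ['address', 'universe', 'fire'] (min_width=21, slack=0)
Line 2: ['dinosaur', 'or', 'purple'] (min_width=18, slack=3)
Line 3: ['salt', 'violin', 'algorithm'] (min_width=21, slack=0)
Line 4: ['it', 'milk', 'owl', 'compound'] (min_width=20, slack=1)
Line 5: ['bee', 'banana', 'bridge'] (min_width=17, slack=4)
Line 6: ['green', 'tower', 'support'] (min_width=19, slack=2)
Line 7: ['for', 'version', 'draw'] (min_width=16, slack=5)
Line 8: ['lightbulb', 'rainbow'] (min_width=17, slack=4)
Line 9: ['dust', 'python'] (min_width=11, slack=10)
Total lines: 9

Answer: 9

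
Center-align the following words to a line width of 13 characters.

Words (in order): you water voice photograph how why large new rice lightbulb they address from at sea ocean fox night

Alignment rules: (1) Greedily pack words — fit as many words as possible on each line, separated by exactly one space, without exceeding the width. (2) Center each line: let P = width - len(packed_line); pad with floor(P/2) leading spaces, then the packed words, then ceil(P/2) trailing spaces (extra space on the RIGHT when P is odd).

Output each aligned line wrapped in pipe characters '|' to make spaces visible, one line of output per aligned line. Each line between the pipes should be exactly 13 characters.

Answer: |  you water  |
|    voice    |
| photograph  |
|how why large|
|  new rice   |
|  lightbulb  |
|they address |
| from at sea |
|  ocean fox  |
|    night    |

Derivation:
Line 1: ['you', 'water'] (min_width=9, slack=4)
Line 2: ['voice'] (min_width=5, slack=8)
Line 3: ['photograph'] (min_width=10, slack=3)
Line 4: ['how', 'why', 'large'] (min_width=13, slack=0)
Line 5: ['new', 'rice'] (min_width=8, slack=5)
Line 6: ['lightbulb'] (min_width=9, slack=4)
Line 7: ['they', 'address'] (min_width=12, slack=1)
Line 8: ['from', 'at', 'sea'] (min_width=11, slack=2)
Line 9: ['ocean', 'fox'] (min_width=9, slack=4)
Line 10: ['night'] (min_width=5, slack=8)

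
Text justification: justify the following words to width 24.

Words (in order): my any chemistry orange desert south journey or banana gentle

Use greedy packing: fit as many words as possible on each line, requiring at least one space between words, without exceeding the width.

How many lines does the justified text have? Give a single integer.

Answer: 3

Derivation:
Line 1: ['my', 'any', 'chemistry', 'orange'] (min_width=23, slack=1)
Line 2: ['desert', 'south', 'journey', 'or'] (min_width=23, slack=1)
Line 3: ['banana', 'gentle'] (min_width=13, slack=11)
Total lines: 3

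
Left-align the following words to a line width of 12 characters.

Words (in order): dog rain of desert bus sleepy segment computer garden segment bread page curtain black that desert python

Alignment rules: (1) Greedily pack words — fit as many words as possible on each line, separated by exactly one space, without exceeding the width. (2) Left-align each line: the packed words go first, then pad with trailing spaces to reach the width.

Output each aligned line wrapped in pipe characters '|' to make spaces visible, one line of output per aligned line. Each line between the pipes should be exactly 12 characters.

Answer: |dog rain of |
|desert bus  |
|sleepy      |
|segment     |
|computer    |
|garden      |
|segment     |
|bread page  |
|curtain     |
|black that  |
|desert      |
|python      |

Derivation:
Line 1: ['dog', 'rain', 'of'] (min_width=11, slack=1)
Line 2: ['desert', 'bus'] (min_width=10, slack=2)
Line 3: ['sleepy'] (min_width=6, slack=6)
Line 4: ['segment'] (min_width=7, slack=5)
Line 5: ['computer'] (min_width=8, slack=4)
Line 6: ['garden'] (min_width=6, slack=6)
Line 7: ['segment'] (min_width=7, slack=5)
Line 8: ['bread', 'page'] (min_width=10, slack=2)
Line 9: ['curtain'] (min_width=7, slack=5)
Line 10: ['black', 'that'] (min_width=10, slack=2)
Line 11: ['desert'] (min_width=6, slack=6)
Line 12: ['python'] (min_width=6, slack=6)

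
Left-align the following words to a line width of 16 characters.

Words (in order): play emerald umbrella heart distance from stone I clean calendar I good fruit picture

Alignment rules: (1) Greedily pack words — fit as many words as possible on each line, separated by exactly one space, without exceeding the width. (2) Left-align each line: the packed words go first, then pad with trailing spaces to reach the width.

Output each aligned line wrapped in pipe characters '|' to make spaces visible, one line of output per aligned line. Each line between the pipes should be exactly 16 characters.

Answer: |play emerald    |
|umbrella heart  |
|distance from   |
|stone I clean   |
|calendar I good |
|fruit picture   |

Derivation:
Line 1: ['play', 'emerald'] (min_width=12, slack=4)
Line 2: ['umbrella', 'heart'] (min_width=14, slack=2)
Line 3: ['distance', 'from'] (min_width=13, slack=3)
Line 4: ['stone', 'I', 'clean'] (min_width=13, slack=3)
Line 5: ['calendar', 'I', 'good'] (min_width=15, slack=1)
Line 6: ['fruit', 'picture'] (min_width=13, slack=3)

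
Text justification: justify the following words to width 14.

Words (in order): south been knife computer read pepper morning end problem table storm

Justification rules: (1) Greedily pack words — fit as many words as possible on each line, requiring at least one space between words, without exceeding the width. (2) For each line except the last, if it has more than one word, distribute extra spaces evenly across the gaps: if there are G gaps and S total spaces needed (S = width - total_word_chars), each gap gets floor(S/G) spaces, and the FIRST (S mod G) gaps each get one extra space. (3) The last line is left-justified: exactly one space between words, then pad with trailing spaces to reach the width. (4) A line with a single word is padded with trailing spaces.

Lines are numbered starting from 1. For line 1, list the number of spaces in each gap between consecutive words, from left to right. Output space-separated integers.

Line 1: ['south', 'been'] (min_width=10, slack=4)
Line 2: ['knife', 'computer'] (min_width=14, slack=0)
Line 3: ['read', 'pepper'] (min_width=11, slack=3)
Line 4: ['morning', 'end'] (min_width=11, slack=3)
Line 5: ['problem', 'table'] (min_width=13, slack=1)
Line 6: ['storm'] (min_width=5, slack=9)

Answer: 5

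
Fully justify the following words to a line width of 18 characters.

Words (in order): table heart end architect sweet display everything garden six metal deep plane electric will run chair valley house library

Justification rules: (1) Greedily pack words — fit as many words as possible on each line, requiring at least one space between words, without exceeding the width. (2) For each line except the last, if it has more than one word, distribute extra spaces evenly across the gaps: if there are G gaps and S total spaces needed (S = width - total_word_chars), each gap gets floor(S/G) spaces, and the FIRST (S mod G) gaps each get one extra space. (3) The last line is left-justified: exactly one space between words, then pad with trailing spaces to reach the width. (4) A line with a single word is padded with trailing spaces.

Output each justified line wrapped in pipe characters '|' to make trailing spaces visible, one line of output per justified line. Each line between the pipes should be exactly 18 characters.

Line 1: ['table', 'heart', 'end'] (min_width=15, slack=3)
Line 2: ['architect', 'sweet'] (min_width=15, slack=3)
Line 3: ['display', 'everything'] (min_width=18, slack=0)
Line 4: ['garden', 'six', 'metal'] (min_width=16, slack=2)
Line 5: ['deep', 'plane'] (min_width=10, slack=8)
Line 6: ['electric', 'will', 'run'] (min_width=17, slack=1)
Line 7: ['chair', 'valley', 'house'] (min_width=18, slack=0)
Line 8: ['library'] (min_width=7, slack=11)

Answer: |table   heart  end|
|architect    sweet|
|display everything|
|garden  six  metal|
|deep         plane|
|electric  will run|
|chair valley house|
|library           |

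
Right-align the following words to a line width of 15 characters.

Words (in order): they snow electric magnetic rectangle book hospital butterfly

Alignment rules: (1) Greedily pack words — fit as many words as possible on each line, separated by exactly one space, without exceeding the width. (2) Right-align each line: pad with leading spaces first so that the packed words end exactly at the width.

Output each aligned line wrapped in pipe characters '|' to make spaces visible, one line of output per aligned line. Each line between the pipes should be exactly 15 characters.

Line 1: ['they', 'snow'] (min_width=9, slack=6)
Line 2: ['electric'] (min_width=8, slack=7)
Line 3: ['magnetic'] (min_width=8, slack=7)
Line 4: ['rectangle', 'book'] (min_width=14, slack=1)
Line 5: ['hospital'] (min_width=8, slack=7)
Line 6: ['butterfly'] (min_width=9, slack=6)

Answer: |      they snow|
|       electric|
|       magnetic|
| rectangle book|
|       hospital|
|      butterfly|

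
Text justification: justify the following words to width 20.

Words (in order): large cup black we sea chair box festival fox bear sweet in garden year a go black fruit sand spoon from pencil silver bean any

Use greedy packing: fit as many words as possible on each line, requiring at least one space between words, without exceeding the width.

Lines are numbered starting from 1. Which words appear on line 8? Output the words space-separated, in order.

Line 1: ['large', 'cup', 'black', 'we'] (min_width=18, slack=2)
Line 2: ['sea', 'chair', 'box'] (min_width=13, slack=7)
Line 3: ['festival', 'fox', 'bear'] (min_width=17, slack=3)
Line 4: ['sweet', 'in', 'garden', 'year'] (min_width=20, slack=0)
Line 5: ['a', 'go', 'black', 'fruit'] (min_width=16, slack=4)
Line 6: ['sand', 'spoon', 'from'] (min_width=15, slack=5)
Line 7: ['pencil', 'silver', 'bean'] (min_width=18, slack=2)
Line 8: ['any'] (min_width=3, slack=17)

Answer: any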